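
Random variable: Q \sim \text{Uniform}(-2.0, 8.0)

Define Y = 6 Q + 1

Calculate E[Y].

For Y = 6Q + 1:
E[Y] = 6 * E[Q] + 1
E[Q] = (-2 + 8)/2 = 3
E[Y] = 6 * 3 + 1 = 19

19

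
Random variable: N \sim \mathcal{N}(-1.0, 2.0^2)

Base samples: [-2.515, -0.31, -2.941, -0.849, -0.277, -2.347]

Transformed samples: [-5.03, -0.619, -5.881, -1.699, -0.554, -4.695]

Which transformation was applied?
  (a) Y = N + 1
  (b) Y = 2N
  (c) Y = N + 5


Checking option (b) Y = 2N:
  N = -2.515 -> Y = -5.03 ✓
  N = -0.31 -> Y = -0.619 ✓
  N = -2.941 -> Y = -5.881 ✓
All samples match this transformation.

(b) 2N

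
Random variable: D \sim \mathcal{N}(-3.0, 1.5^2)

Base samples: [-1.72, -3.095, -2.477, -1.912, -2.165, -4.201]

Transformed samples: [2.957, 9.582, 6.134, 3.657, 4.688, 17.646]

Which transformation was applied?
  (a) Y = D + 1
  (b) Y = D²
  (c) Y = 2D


Checking option (b) Y = D²:
  D = -1.72 -> Y = 2.957 ✓
  D = -3.095 -> Y = 9.582 ✓
  D = -2.477 -> Y = 6.134 ✓
All samples match this transformation.

(b) D²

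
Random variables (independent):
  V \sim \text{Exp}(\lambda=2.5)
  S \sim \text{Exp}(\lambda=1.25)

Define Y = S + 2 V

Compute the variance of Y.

For independent RVs: Var(aX + bY) = a²Var(X) + b²Var(Y)
Var(V) = 0.16
Var(S) = 0.64
Var(Y) = 2²*0.16 + 1²*0.64
= 4*0.16 + 1*0.64 = 1.28

1.28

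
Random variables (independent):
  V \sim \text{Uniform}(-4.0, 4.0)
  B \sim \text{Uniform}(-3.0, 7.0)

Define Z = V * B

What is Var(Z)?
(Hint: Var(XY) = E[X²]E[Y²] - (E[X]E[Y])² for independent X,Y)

Var(XY) = E[X²]E[Y²] - (E[X]E[Y])²
E[V] = 0, Var(V) = 5.3333333
E[B] = 2, Var(B) = 8.3333333
E[V²] = 5.3333333 + 0² = 5.3333333
E[B²] = 8.3333333 + 2² = 12.333333
Var(Z) = 5.3333333*12.333333 - (0*2)²
= 65.777778 - 0 = 65.777778

65.777778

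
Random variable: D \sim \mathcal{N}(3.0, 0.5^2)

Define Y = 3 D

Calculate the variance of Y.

For Y = aD + b: Var(Y) = a² * Var(D)
Var(D) = 0.5^2 = 0.25
Var(Y) = 3² * 0.25 = 9 * 0.25 = 2.25

2.25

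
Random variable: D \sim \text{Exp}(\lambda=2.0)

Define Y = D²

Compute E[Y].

Using E[X²] = Var(X) + (E[X])²:
E[D] = 0.5
Var(D) = 1/2.0^2 = 0.25
E[D²] = 0.25 + 0.5² = 0.25 + 0.25 = 0.5

0.5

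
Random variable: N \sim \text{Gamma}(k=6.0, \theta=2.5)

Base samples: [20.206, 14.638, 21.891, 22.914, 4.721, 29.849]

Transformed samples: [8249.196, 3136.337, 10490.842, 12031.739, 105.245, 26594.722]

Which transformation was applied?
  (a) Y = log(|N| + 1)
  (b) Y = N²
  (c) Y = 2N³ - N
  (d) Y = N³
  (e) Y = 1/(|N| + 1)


Checking option (d) Y = N³:
  N = 20.206 -> Y = 8249.196 ✓
  N = 14.638 -> Y = 3136.337 ✓
  N = 21.891 -> Y = 10490.842 ✓
All samples match this transformation.

(d) N³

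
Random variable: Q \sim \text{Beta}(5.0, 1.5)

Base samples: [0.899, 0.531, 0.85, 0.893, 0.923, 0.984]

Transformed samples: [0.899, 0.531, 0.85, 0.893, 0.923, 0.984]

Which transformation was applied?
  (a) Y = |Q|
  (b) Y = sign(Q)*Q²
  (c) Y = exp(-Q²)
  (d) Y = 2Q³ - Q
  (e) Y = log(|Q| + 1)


Checking option (a) Y = |Q|:
  Q = 0.899 -> Y = 0.899 ✓
  Q = 0.531 -> Y = 0.531 ✓
  Q = 0.85 -> Y = 0.85 ✓
All samples match this transformation.

(a) |Q|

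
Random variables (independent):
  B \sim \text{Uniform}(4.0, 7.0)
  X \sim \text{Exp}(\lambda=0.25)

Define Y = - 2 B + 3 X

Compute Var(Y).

For independent RVs: Var(aX + bY) = a²Var(X) + b²Var(Y)
Var(B) = 0.75
Var(X) = 16
Var(Y) = (-2)²*0.75 + 3²*16
= 4*0.75 + 9*16 = 147

147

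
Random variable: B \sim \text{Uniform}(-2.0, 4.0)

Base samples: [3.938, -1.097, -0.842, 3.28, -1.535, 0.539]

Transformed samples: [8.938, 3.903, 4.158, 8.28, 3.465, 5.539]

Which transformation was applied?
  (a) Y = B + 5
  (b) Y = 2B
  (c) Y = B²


Checking option (a) Y = B + 5:
  B = 3.938 -> Y = 8.938 ✓
  B = -1.097 -> Y = 3.903 ✓
  B = -0.842 -> Y = 4.158 ✓
All samples match this transformation.

(a) B + 5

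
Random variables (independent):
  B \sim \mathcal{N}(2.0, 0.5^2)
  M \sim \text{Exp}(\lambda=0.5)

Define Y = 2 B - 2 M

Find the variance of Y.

For independent RVs: Var(aX + bY) = a²Var(X) + b²Var(Y)
Var(B) = 0.25
Var(M) = 4
Var(Y) = 2²*0.25 + (-2)²*4
= 4*0.25 + 4*4 = 17

17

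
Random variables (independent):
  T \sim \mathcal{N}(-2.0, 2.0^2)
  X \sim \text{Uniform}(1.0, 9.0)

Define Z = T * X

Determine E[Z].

For independent RVs: E[XY] = E[X]*E[Y]
E[T] = -2
E[X] = 5
E[Z] = -2 * 5 = -10

-10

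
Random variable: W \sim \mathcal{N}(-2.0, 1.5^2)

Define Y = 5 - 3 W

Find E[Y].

For Y = -3W + 5:
E[Y] = -3 * E[W] + 5
E[W] = -2.0 = -2
E[Y] = -3 * (-2) + 5 = 11

11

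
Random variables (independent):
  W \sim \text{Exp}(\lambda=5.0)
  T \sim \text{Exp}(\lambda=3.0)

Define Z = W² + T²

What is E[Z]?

E[Z] = E[W²] + E[T²]
E[W²] = Var(W) + E[W]² = 0.04 + 0.04 = 0.08
E[T²] = Var(T) + E[T]² = 0.11111111 + 0.11111111 = 0.22222222
E[Z] = 0.08 + 0.22222222 = 0.30222222

0.30222222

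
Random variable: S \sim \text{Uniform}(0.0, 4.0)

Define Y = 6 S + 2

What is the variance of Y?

For Y = aS + b: Var(Y) = a² * Var(S)
Var(S) = (4 - 0)^2/12 = 1.3333333
Var(Y) = 6² * 1.3333333 = 36 * 1.3333333 = 48

48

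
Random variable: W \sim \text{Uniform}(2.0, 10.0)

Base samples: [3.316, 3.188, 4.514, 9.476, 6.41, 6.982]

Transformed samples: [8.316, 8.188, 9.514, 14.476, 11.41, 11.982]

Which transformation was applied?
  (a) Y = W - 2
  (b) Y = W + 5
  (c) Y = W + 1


Checking option (b) Y = W + 5:
  W = 3.316 -> Y = 8.316 ✓
  W = 3.188 -> Y = 8.188 ✓
  W = 4.514 -> Y = 9.514 ✓
All samples match this transformation.

(b) W + 5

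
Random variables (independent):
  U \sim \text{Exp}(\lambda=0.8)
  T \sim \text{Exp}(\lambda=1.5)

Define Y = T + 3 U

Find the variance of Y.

For independent RVs: Var(aX + bY) = a²Var(X) + b²Var(Y)
Var(U) = 1.5625
Var(T) = 0.44444444
Var(Y) = 3²*1.5625 + 1²*0.44444444
= 9*1.5625 + 1*0.44444444 = 14.506944

14.506944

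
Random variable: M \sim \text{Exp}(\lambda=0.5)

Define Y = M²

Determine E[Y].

E[M²] = Var(M) + (E[M])² = 4 + 4 = 8

8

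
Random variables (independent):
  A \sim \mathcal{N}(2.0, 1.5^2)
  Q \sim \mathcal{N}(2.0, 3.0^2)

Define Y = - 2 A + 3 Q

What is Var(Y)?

For independent RVs: Var(aX + bY) = a²Var(X) + b²Var(Y)
Var(A) = 2.25
Var(Q) = 9
Var(Y) = (-2)²*2.25 + 3²*9
= 4*2.25 + 9*9 = 90

90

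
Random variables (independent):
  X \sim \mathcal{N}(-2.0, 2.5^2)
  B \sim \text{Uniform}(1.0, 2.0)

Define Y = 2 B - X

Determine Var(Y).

For independent RVs: Var(aX + bY) = a²Var(X) + b²Var(Y)
Var(X) = 6.25
Var(B) = 0.083333333
Var(Y) = (-1)²*6.25 + 2²*0.083333333
= 1*6.25 + 4*0.083333333 = 6.5833333

6.5833333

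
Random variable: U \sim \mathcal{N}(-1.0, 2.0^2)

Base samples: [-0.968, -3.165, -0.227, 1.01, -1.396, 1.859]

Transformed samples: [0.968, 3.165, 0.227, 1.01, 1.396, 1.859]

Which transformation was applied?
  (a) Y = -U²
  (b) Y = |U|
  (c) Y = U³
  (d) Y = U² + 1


Checking option (b) Y = |U|:
  U = -0.968 -> Y = 0.968 ✓
  U = -3.165 -> Y = 3.165 ✓
  U = -0.227 -> Y = 0.227 ✓
All samples match this transformation.

(b) |U|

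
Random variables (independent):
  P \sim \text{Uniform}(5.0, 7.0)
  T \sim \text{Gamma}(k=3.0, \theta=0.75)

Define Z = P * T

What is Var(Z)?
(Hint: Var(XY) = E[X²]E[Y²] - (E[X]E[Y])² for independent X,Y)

Var(XY) = E[X²]E[Y²] - (E[X]E[Y])²
E[P] = 6, Var(P) = 0.33333333
E[T] = 2.25, Var(T) = 1.6875
E[P²] = 0.33333333 + 6² = 36.333333
E[T²] = 1.6875 + 2.25² = 6.75
Var(Z) = 36.333333*6.75 - (6*2.25)²
= 245.25 - 182.25 = 63

63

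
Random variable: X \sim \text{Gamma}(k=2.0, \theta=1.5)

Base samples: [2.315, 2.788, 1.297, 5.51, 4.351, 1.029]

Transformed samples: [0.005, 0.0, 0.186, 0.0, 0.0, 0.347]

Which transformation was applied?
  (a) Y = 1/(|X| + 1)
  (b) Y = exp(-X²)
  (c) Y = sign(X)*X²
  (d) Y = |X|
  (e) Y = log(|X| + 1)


Checking option (b) Y = exp(-X²):
  X = 2.315 -> Y = 0.005 ✓
  X = 2.788 -> Y = 0.0 ✓
  X = 1.297 -> Y = 0.186 ✓
All samples match this transformation.

(b) exp(-X²)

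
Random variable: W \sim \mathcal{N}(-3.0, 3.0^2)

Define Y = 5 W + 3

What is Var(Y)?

For Y = aW + b: Var(Y) = a² * Var(W)
Var(W) = 3.0^2 = 9
Var(Y) = 5² * 9 = 25 * 9 = 225

225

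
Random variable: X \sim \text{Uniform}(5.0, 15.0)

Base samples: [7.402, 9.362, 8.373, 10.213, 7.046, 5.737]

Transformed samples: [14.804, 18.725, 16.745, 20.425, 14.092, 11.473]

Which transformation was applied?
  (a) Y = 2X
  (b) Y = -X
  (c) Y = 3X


Checking option (a) Y = 2X:
  X = 7.402 -> Y = 14.804 ✓
  X = 9.362 -> Y = 18.725 ✓
  X = 8.373 -> Y = 16.745 ✓
All samples match this transformation.

(a) 2X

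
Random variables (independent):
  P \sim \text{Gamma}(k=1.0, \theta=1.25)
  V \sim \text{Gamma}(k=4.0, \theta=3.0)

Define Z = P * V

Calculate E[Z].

For independent RVs: E[XY] = E[X]*E[Y]
E[P] = 1.25
E[V] = 12
E[Z] = 1.25 * 12 = 15

15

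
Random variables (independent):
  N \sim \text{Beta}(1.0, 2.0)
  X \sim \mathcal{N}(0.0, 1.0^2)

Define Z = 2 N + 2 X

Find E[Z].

E[Z] = 2*E[N] + 2*E[X]
E[N] = 0.33333333
E[X] = 0
E[Z] = 2*0.33333333 + 2*0 = 0.66666667

0.66666667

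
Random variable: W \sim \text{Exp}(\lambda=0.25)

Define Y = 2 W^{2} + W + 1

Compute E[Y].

E[Y] = 2*E[W²] + 1*E[W] + 1
E[W] = 4
E[W²] = Var(W) + (E[W])² = 16 + 16 = 32
E[Y] = 2*32 + 1*4 + 1 = 69

69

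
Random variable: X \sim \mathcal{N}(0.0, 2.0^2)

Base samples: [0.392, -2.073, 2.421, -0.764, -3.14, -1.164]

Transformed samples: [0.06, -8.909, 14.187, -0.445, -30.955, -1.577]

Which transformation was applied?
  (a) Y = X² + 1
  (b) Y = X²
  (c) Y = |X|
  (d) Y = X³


Checking option (d) Y = X³:
  X = 0.392 -> Y = 0.06 ✓
  X = -2.073 -> Y = -8.909 ✓
  X = 2.421 -> Y = 14.187 ✓
All samples match this transformation.

(d) X³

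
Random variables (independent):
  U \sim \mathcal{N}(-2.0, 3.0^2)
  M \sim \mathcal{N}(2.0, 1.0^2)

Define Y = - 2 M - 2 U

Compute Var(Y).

For independent RVs: Var(aX + bY) = a²Var(X) + b²Var(Y)
Var(U) = 9
Var(M) = 1
Var(Y) = (-2)²*9 + (-2)²*1
= 4*9 + 4*1 = 40

40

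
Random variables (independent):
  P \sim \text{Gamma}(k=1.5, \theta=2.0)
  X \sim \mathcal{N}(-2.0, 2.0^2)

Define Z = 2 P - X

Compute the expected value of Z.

E[Z] = 2*E[P] - 1*E[X]
E[P] = 3
E[X] = -2
E[Z] = 2*3 - 1*(-2) = 8

8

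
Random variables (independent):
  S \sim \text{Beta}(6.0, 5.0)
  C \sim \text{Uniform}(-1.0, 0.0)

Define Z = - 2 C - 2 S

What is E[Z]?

E[Z] = -2*E[S] - 2*E[C]
E[S] = 0.54545455
E[C] = -0.5
E[Z] = -2*0.54545455 - 2*(-0.5) = -0.090909091

-0.090909091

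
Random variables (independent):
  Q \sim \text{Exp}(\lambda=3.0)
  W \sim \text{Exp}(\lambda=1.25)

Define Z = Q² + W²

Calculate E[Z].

E[Z] = E[Q²] + E[W²]
E[Q²] = Var(Q) + E[Q]² = 0.11111111 + 0.11111111 = 0.22222222
E[W²] = Var(W) + E[W]² = 0.64 + 0.64 = 1.28
E[Z] = 0.22222222 + 1.28 = 1.5022222

1.5022222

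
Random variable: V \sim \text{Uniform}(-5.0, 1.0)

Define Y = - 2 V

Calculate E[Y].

For Y = -2V:
E[Y] = -2 * E[V]
E[V] = (-5 + 1)/2 = -2
E[Y] = -2 * (-2) = 4

4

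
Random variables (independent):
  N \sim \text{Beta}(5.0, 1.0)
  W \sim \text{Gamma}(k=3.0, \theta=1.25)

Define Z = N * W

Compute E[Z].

For independent RVs: E[XY] = E[X]*E[Y]
E[N] = 0.83333333
E[W] = 3.75
E[Z] = 0.83333333 * 3.75 = 3.125

3.125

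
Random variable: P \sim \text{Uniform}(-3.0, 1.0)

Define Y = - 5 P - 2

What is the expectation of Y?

For Y = -5P - 2:
E[Y] = -5 * E[P] - 2
E[P] = (-3 + 1)/2 = -1
E[Y] = -5 * (-1) - 2 = 3

3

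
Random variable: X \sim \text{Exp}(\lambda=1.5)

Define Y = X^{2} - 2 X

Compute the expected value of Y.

E[Y] = 1*E[X²] - 2*E[X]
E[X] = 0.66666667
E[X²] = Var(X) + (E[X])² = 0.44444444 + 0.44444444 = 0.88888889
E[Y] = 1*0.88888889 - 2*0.66666667 = -0.44444444

-0.44444444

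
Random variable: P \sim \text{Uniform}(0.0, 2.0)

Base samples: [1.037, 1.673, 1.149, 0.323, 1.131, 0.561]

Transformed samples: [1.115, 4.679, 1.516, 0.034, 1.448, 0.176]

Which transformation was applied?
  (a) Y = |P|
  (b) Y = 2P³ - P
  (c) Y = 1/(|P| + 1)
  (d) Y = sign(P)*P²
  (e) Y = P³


Checking option (e) Y = P³:
  P = 1.037 -> Y = 1.115 ✓
  P = 1.673 -> Y = 4.679 ✓
  P = 1.149 -> Y = 1.516 ✓
All samples match this transformation.

(e) P³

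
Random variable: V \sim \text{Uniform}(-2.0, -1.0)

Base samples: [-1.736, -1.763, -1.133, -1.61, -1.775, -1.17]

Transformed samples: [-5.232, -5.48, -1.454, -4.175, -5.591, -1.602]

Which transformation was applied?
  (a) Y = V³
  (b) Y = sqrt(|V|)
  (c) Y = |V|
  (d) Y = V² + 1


Checking option (a) Y = V³:
  V = -1.736 -> Y = -5.232 ✓
  V = -1.763 -> Y = -5.48 ✓
  V = -1.133 -> Y = -1.454 ✓
All samples match this transformation.

(a) V³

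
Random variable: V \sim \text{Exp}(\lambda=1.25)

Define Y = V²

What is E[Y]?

Using E[X²] = Var(X) + (E[X])²:
E[V] = 0.8
Var(V) = 1/1.25^2 = 0.64
E[V²] = 0.64 + 0.8² = 0.64 + 0.64 = 1.28

1.28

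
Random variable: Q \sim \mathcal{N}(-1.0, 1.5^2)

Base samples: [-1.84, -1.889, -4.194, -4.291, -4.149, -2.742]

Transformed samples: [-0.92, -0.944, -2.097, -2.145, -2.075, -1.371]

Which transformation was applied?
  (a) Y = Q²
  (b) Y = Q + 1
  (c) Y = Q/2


Checking option (c) Y = Q/2:
  Q = -1.84 -> Y = -0.92 ✓
  Q = -1.889 -> Y = -0.944 ✓
  Q = -4.194 -> Y = -2.097 ✓
All samples match this transformation.

(c) Q/2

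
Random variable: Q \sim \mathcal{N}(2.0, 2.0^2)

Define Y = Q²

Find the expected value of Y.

E[Q²] = Var(Q) + (E[Q])² = 4 + 4 = 8

8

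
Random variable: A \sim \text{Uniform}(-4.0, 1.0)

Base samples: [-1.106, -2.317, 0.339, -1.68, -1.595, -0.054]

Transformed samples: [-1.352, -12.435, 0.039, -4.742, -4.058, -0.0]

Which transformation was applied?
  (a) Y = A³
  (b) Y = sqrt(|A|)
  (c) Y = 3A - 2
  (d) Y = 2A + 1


Checking option (a) Y = A³:
  A = -1.106 -> Y = -1.352 ✓
  A = -2.317 -> Y = -12.435 ✓
  A = 0.339 -> Y = 0.039 ✓
All samples match this transformation.

(a) A³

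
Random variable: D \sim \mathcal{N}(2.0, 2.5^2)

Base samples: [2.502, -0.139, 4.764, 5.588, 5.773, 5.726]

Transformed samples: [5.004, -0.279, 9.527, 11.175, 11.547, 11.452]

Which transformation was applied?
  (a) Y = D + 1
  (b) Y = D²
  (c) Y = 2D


Checking option (c) Y = 2D:
  D = 2.502 -> Y = 5.004 ✓
  D = -0.139 -> Y = -0.279 ✓
  D = 4.764 -> Y = 9.527 ✓
All samples match this transformation.

(c) 2D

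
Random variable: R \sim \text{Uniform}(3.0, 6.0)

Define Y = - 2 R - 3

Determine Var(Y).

For Y = aR + b: Var(Y) = a² * Var(R)
Var(R) = (6 - 3)^2/12 = 0.75
Var(Y) = (-2)² * 0.75 = 4 * 0.75 = 3

3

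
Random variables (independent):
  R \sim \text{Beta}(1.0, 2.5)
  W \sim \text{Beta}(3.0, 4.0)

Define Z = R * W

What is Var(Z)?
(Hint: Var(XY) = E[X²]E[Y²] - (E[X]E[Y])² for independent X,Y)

Var(XY) = E[X²]E[Y²] - (E[X]E[Y])²
E[R] = 0.28571429, Var(R) = 0.045351474
E[W] = 0.42857143, Var(W) = 0.030612245
E[R²] = 0.045351474 + 0.28571429² = 0.12698413
E[W²] = 0.030612245 + 0.42857143² = 0.21428571
Var(Z) = 0.12698413*0.21428571 - (0.28571429*0.42857143)²
= 0.027210884 - 0.014993753 = 0.012217132

0.012217132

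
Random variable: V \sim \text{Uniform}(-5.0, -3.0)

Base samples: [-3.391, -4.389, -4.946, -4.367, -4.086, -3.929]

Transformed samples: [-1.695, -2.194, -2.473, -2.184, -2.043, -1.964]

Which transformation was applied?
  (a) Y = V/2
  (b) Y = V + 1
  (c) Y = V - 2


Checking option (a) Y = V/2:
  V = -3.391 -> Y = -1.695 ✓
  V = -4.389 -> Y = -2.194 ✓
  V = -4.946 -> Y = -2.473 ✓
All samples match this transformation.

(a) V/2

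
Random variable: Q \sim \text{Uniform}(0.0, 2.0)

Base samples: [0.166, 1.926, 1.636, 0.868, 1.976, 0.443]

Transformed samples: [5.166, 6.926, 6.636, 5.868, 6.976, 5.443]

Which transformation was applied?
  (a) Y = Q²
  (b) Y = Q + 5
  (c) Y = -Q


Checking option (b) Y = Q + 5:
  Q = 0.166 -> Y = 5.166 ✓
  Q = 1.926 -> Y = 6.926 ✓
  Q = 1.636 -> Y = 6.636 ✓
All samples match this transformation.

(b) Q + 5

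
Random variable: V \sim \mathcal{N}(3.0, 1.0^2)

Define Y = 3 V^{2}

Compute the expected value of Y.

E[Y] = 3*E[V²]
E[V] = 3
E[V²] = Var(V) + (E[V])² = 1 + 9 = 10
E[Y] = 3*10 = 30

30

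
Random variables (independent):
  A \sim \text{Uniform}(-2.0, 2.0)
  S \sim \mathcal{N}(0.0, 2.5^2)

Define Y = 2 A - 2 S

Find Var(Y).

For independent RVs: Var(aX + bY) = a²Var(X) + b²Var(Y)
Var(A) = 1.3333333
Var(S) = 6.25
Var(Y) = 2²*1.3333333 + (-2)²*6.25
= 4*1.3333333 + 4*6.25 = 30.333333

30.333333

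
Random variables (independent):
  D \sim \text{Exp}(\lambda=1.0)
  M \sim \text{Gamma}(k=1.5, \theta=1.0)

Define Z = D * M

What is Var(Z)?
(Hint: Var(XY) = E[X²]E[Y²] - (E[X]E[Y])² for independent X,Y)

Var(XY) = E[X²]E[Y²] - (E[X]E[Y])²
E[D] = 1, Var(D) = 1
E[M] = 1.5, Var(M) = 1.5
E[D²] = 1 + 1² = 2
E[M²] = 1.5 + 1.5² = 3.75
Var(Z) = 2*3.75 - (1*1.5)²
= 7.5 - 2.25 = 5.25

5.25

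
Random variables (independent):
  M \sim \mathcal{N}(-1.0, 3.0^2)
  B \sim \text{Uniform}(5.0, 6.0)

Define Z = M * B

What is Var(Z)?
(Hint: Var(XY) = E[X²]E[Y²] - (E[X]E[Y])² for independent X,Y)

Var(XY) = E[X²]E[Y²] - (E[X]E[Y])²
E[M] = -1, Var(M) = 9
E[B] = 5.5, Var(B) = 0.083333333
E[M²] = 9 + (-1)² = 10
E[B²] = 0.083333333 + 5.5² = 30.333333
Var(Z) = 10*30.333333 - (-1*5.5)²
= 303.33333 - 30.25 = 273.08333

273.08333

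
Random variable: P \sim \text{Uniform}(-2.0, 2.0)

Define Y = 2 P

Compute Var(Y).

For Y = aP + b: Var(Y) = a² * Var(P)
Var(P) = (2 + 2)^2/12 = 1.3333333
Var(Y) = 2² * 1.3333333 = 4 * 1.3333333 = 5.3333333

5.3333333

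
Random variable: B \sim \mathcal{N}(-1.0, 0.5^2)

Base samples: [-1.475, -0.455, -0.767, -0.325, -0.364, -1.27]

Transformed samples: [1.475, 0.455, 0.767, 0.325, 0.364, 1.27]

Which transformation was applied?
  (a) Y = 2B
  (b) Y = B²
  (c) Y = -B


Checking option (c) Y = -B:
  B = -1.475 -> Y = 1.475 ✓
  B = -0.455 -> Y = 0.455 ✓
  B = -0.767 -> Y = 0.767 ✓
All samples match this transformation.

(c) -B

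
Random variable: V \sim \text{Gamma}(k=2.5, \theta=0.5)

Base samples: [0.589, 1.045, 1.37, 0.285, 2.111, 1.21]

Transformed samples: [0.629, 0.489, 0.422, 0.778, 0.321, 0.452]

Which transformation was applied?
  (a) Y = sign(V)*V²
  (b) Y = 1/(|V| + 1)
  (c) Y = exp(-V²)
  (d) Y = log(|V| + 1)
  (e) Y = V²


Checking option (b) Y = 1/(|V| + 1):
  V = 0.589 -> Y = 0.629 ✓
  V = 1.045 -> Y = 0.489 ✓
  V = 1.37 -> Y = 0.422 ✓
All samples match this transformation.

(b) 1/(|V| + 1)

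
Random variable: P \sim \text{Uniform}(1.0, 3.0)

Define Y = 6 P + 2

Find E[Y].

For Y = 6P + 2:
E[Y] = 6 * E[P] + 2
E[P] = (1 + 3)/2 = 2
E[Y] = 6 * 2 + 2 = 14

14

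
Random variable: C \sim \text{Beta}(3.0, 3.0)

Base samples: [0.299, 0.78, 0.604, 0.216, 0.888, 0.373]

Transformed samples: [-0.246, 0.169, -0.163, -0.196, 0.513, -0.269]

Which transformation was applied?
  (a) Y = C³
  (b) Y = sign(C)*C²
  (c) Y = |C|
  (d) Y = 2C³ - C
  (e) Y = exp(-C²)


Checking option (d) Y = 2C³ - C:
  C = 0.299 -> Y = -0.246 ✓
  C = 0.78 -> Y = 0.169 ✓
  C = 0.604 -> Y = -0.163 ✓
All samples match this transformation.

(d) 2C³ - C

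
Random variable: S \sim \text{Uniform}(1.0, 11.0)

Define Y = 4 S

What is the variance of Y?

For Y = aS + b: Var(Y) = a² * Var(S)
Var(S) = (11 - 1)^2/12 = 8.3333333
Var(Y) = 4² * 8.3333333 = 16 * 8.3333333 = 133.33333

133.33333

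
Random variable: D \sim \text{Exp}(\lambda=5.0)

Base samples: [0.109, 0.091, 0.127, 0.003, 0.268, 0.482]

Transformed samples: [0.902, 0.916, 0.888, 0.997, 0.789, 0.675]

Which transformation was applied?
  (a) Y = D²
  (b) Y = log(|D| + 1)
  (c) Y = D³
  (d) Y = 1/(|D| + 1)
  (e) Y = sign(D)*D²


Checking option (d) Y = 1/(|D| + 1):
  D = 0.109 -> Y = 0.902 ✓
  D = 0.091 -> Y = 0.916 ✓
  D = 0.127 -> Y = 0.888 ✓
All samples match this transformation.

(d) 1/(|D| + 1)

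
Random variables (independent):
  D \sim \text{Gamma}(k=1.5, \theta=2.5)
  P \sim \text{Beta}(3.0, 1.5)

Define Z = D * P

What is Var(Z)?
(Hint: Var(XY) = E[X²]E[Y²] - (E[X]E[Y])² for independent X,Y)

Var(XY) = E[X²]E[Y²] - (E[X]E[Y])²
E[D] = 3.75, Var(D) = 9.375
E[P] = 0.66666667, Var(P) = 0.04040404
E[D²] = 9.375 + 3.75² = 23.4375
E[P²] = 0.04040404 + 0.66666667² = 0.48484848
Var(Z) = 23.4375*0.48484848 - (3.75*0.66666667)²
= 11.363636 - 6.25 = 5.1136364

5.1136364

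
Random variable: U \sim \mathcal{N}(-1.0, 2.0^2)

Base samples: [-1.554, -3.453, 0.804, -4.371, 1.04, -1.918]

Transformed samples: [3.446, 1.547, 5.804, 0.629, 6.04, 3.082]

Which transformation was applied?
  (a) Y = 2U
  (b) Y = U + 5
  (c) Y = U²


Checking option (b) Y = U + 5:
  U = -1.554 -> Y = 3.446 ✓
  U = -3.453 -> Y = 1.547 ✓
  U = 0.804 -> Y = 5.804 ✓
All samples match this transformation.

(b) U + 5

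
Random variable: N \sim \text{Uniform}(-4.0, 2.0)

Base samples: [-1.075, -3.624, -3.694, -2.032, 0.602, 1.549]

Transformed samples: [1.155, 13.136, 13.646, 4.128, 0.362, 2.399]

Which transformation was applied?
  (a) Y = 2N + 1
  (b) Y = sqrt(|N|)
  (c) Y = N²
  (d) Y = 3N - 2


Checking option (c) Y = N²:
  N = -1.075 -> Y = 1.155 ✓
  N = -3.624 -> Y = 13.136 ✓
  N = -3.694 -> Y = 13.646 ✓
All samples match this transformation.

(c) N²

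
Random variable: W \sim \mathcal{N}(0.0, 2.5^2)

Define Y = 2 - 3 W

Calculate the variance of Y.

For Y = aW + b: Var(Y) = a² * Var(W)
Var(W) = 2.5^2 = 6.25
Var(Y) = (-3)² * 6.25 = 9 * 6.25 = 56.25

56.25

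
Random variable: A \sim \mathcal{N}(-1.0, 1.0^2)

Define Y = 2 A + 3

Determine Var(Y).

For Y = aA + b: Var(Y) = a² * Var(A)
Var(A) = 1.0^2 = 1
Var(Y) = 2² * 1 = 4 * 1 = 4

4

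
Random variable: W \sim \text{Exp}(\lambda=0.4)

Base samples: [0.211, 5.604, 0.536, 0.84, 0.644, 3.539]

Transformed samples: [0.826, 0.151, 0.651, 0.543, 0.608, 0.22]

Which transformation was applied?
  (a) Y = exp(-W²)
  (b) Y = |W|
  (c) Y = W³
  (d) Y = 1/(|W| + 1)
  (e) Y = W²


Checking option (d) Y = 1/(|W| + 1):
  W = 0.211 -> Y = 0.826 ✓
  W = 5.604 -> Y = 0.151 ✓
  W = 0.536 -> Y = 0.651 ✓
All samples match this transformation.

(d) 1/(|W| + 1)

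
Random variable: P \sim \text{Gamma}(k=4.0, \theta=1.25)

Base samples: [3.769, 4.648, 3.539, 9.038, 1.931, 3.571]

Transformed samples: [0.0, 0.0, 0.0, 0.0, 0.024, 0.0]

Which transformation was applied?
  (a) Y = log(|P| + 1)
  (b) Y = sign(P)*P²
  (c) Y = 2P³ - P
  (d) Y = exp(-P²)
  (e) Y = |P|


Checking option (d) Y = exp(-P²):
  P = 3.769 -> Y = 0.0 ✓
  P = 4.648 -> Y = 0.0 ✓
  P = 3.539 -> Y = 0.0 ✓
All samples match this transformation.

(d) exp(-P²)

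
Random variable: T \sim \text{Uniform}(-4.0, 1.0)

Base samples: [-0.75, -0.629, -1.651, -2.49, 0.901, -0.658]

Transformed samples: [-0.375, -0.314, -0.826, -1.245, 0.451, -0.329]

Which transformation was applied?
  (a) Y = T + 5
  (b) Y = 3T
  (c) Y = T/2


Checking option (c) Y = T/2:
  T = -0.75 -> Y = -0.375 ✓
  T = -0.629 -> Y = -0.314 ✓
  T = -1.651 -> Y = -0.826 ✓
All samples match this transformation.

(c) T/2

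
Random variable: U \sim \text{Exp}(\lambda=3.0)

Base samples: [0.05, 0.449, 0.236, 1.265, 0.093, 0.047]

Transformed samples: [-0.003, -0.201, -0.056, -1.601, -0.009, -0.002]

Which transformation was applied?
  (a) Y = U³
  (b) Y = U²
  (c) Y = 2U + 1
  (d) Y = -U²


Checking option (d) Y = -U²:
  U = 0.05 -> Y = -0.003 ✓
  U = 0.449 -> Y = -0.201 ✓
  U = 0.236 -> Y = -0.056 ✓
All samples match this transformation.

(d) -U²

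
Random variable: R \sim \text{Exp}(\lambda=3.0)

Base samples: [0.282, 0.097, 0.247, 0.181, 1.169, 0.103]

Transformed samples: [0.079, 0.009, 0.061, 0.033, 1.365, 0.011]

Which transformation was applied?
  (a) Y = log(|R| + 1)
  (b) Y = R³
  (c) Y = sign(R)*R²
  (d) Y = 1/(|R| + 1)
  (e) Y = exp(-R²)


Checking option (c) Y = sign(R)*R²:
  R = 0.282 -> Y = 0.079 ✓
  R = 0.097 -> Y = 0.009 ✓
  R = 0.247 -> Y = 0.061 ✓
All samples match this transformation.

(c) sign(R)*R²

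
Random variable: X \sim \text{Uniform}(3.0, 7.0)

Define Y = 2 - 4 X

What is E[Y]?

For Y = -4X + 2:
E[Y] = -4 * E[X] + 2
E[X] = (3 + 7)/2 = 5
E[Y] = -4 * 5 + 2 = -18

-18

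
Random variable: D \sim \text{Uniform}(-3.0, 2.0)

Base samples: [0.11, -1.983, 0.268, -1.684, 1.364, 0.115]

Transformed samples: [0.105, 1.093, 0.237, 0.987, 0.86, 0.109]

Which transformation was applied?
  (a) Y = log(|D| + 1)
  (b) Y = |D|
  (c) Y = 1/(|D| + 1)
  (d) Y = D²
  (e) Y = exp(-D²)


Checking option (a) Y = log(|D| + 1):
  D = 0.11 -> Y = 0.105 ✓
  D = -1.983 -> Y = 1.093 ✓
  D = 0.268 -> Y = 0.237 ✓
All samples match this transformation.

(a) log(|D| + 1)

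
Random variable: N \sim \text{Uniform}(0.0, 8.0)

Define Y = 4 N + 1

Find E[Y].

For Y = 4N + 1:
E[Y] = 4 * E[N] + 1
E[N] = (0 + 8)/2 = 4
E[Y] = 4 * 4 + 1 = 17

17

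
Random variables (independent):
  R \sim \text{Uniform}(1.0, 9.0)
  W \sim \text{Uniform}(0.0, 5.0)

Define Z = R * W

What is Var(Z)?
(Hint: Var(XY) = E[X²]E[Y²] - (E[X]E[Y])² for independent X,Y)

Var(XY) = E[X²]E[Y²] - (E[X]E[Y])²
E[R] = 5, Var(R) = 5.3333333
E[W] = 2.5, Var(W) = 2.0833333
E[R²] = 5.3333333 + 5² = 30.333333
E[W²] = 2.0833333 + 2.5² = 8.3333333
Var(Z) = 30.333333*8.3333333 - (5*2.5)²
= 252.77778 - 156.25 = 96.527778

96.527778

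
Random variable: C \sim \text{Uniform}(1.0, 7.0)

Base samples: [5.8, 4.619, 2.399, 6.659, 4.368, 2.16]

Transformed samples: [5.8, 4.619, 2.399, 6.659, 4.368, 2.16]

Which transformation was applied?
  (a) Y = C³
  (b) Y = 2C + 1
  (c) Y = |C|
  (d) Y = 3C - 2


Checking option (c) Y = |C|:
  C = 5.8 -> Y = 5.8 ✓
  C = 4.619 -> Y = 4.619 ✓
  C = 2.399 -> Y = 2.399 ✓
All samples match this transformation.

(c) |C|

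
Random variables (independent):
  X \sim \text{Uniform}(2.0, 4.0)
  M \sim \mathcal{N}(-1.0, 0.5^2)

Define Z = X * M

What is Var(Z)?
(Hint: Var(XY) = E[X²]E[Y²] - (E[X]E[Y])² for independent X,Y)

Var(XY) = E[X²]E[Y²] - (E[X]E[Y])²
E[X] = 3, Var(X) = 0.33333333
E[M] = -1, Var(M) = 0.25
E[X²] = 0.33333333 + 3² = 9.3333333
E[M²] = 0.25 + (-1)² = 1.25
Var(Z) = 9.3333333*1.25 - (3*(-1))²
= 11.666667 - 9 = 2.6666667

2.6666667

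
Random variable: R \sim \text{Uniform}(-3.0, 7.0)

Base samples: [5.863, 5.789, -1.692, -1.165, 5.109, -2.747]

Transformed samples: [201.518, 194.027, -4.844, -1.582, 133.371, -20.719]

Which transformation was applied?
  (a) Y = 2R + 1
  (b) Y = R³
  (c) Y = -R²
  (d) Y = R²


Checking option (b) Y = R³:
  R = 5.863 -> Y = 201.518 ✓
  R = 5.789 -> Y = 194.027 ✓
  R = -1.692 -> Y = -4.844 ✓
All samples match this transformation.

(b) R³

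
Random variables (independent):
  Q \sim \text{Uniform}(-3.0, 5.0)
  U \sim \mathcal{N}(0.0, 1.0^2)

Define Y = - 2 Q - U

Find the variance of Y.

For independent RVs: Var(aX + bY) = a²Var(X) + b²Var(Y)
Var(Q) = 5.3333333
Var(U) = 1
Var(Y) = (-2)²*5.3333333 + (-1)²*1
= 4*5.3333333 + 1*1 = 22.333333

22.333333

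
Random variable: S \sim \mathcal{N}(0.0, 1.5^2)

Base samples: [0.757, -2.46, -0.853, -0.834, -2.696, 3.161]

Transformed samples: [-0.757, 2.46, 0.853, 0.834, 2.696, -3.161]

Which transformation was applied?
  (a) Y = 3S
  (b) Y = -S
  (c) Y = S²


Checking option (b) Y = -S:
  S = 0.757 -> Y = -0.757 ✓
  S = -2.46 -> Y = 2.46 ✓
  S = -0.853 -> Y = 0.853 ✓
All samples match this transformation.

(b) -S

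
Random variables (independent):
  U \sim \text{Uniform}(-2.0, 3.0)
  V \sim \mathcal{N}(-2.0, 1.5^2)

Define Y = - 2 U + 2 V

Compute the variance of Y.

For independent RVs: Var(aX + bY) = a²Var(X) + b²Var(Y)
Var(U) = 2.0833333
Var(V) = 2.25
Var(Y) = (-2)²*2.0833333 + 2²*2.25
= 4*2.0833333 + 4*2.25 = 17.333333

17.333333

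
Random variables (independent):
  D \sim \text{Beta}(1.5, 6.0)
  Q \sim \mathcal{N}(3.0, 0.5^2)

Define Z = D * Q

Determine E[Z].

For independent RVs: E[XY] = E[X]*E[Y]
E[D] = 0.2
E[Q] = 3
E[Z] = 0.2 * 3 = 0.6

0.6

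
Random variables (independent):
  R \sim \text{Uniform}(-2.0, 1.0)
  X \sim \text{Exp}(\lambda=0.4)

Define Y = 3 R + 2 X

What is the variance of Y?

For independent RVs: Var(aX + bY) = a²Var(X) + b²Var(Y)
Var(R) = 0.75
Var(X) = 6.25
Var(Y) = 3²*0.75 + 2²*6.25
= 9*0.75 + 4*6.25 = 31.75

31.75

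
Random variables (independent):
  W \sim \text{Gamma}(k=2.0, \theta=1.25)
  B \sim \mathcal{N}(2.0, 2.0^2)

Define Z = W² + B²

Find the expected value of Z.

E[Z] = E[W²] + E[B²]
E[W²] = Var(W) + E[W]² = 3.125 + 6.25 = 9.375
E[B²] = Var(B) + E[B]² = 4 + 4 = 8
E[Z] = 9.375 + 8 = 17.375

17.375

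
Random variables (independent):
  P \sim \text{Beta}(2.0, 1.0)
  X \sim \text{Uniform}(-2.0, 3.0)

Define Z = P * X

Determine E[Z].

For independent RVs: E[XY] = E[X]*E[Y]
E[P] = 0.66666667
E[X] = 0.5
E[Z] = 0.66666667 * 0.5 = 0.33333333

0.33333333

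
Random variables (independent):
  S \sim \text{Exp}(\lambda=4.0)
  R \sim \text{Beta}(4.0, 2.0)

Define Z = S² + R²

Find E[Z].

E[Z] = E[S²] + E[R²]
E[S²] = Var(S) + E[S]² = 0.0625 + 0.0625 = 0.125
E[R²] = Var(R) + E[R]² = 0.031746032 + 0.44444444 = 0.47619048
E[Z] = 0.125 + 0.47619048 = 0.60119048

0.60119048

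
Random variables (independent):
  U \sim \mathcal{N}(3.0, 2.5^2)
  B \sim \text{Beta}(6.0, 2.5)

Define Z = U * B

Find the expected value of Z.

For independent RVs: E[XY] = E[X]*E[Y]
E[U] = 3
E[B] = 0.70588235
E[Z] = 3 * 0.70588235 = 2.1176471

2.1176471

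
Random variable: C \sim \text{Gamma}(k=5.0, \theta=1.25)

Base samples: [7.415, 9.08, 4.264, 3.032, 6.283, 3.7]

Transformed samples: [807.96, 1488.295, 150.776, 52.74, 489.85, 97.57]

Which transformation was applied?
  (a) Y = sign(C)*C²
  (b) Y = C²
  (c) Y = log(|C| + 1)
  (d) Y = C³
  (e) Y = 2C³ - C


Checking option (e) Y = 2C³ - C:
  C = 7.415 -> Y = 807.96 ✓
  C = 9.08 -> Y = 1488.295 ✓
  C = 4.264 -> Y = 150.776 ✓
All samples match this transformation.

(e) 2C³ - C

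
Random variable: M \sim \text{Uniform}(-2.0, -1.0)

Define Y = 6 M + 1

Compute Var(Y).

For Y = aM + b: Var(Y) = a² * Var(M)
Var(M) = (-1 + 2)^2/12 = 0.083333333
Var(Y) = 6² * 0.083333333 = 36 * 0.083333333 = 3

3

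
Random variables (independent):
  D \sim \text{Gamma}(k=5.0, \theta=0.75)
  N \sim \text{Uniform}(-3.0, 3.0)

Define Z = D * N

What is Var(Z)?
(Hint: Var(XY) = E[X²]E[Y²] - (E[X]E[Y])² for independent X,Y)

Var(XY) = E[X²]E[Y²] - (E[X]E[Y])²
E[D] = 3.75, Var(D) = 2.8125
E[N] = 0, Var(N) = 3
E[D²] = 2.8125 + 3.75² = 16.875
E[N²] = 3 + 0² = 3
Var(Z) = 16.875*3 - (3.75*0)²
= 50.625 - 0 = 50.625

50.625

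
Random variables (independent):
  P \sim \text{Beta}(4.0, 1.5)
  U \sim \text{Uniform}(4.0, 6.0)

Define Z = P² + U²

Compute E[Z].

E[Z] = E[P²] + E[U²]
E[P²] = Var(P) + E[P]² = 0.03051494 + 0.52892562 = 0.55944056
E[U²] = Var(U) + E[U]² = 0.33333333 + 25 = 25.333333
E[Z] = 0.55944056 + 25.333333 = 25.892774

25.892774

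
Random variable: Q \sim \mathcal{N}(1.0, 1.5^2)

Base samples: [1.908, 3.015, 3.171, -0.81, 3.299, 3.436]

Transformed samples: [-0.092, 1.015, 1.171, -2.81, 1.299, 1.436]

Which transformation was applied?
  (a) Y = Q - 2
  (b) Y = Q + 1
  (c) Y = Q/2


Checking option (a) Y = Q - 2:
  Q = 1.908 -> Y = -0.092 ✓
  Q = 3.015 -> Y = 1.015 ✓
  Q = 3.171 -> Y = 1.171 ✓
All samples match this transformation.

(a) Q - 2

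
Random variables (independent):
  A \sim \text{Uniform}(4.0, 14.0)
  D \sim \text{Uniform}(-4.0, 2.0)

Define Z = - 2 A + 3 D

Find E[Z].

E[Z] = -2*E[A] + 3*E[D]
E[A] = 9
E[D] = -1
E[Z] = -2*9 + 3*(-1) = -21

-21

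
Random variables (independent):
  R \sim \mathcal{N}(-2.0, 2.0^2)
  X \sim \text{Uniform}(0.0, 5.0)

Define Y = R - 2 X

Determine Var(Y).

For independent RVs: Var(aX + bY) = a²Var(X) + b²Var(Y)
Var(R) = 4
Var(X) = 2.0833333
Var(Y) = 1²*4 + (-2)²*2.0833333
= 1*4 + 4*2.0833333 = 12.333333

12.333333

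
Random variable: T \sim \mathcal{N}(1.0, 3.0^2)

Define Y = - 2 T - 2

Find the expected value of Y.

For Y = -2T - 2:
E[Y] = -2 * E[T] - 2
E[T] = 1.0 = 1
E[Y] = -2 * 1 - 2 = -4

-4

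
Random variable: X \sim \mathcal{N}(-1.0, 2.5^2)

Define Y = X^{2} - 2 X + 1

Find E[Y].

E[Y] = 1*E[X²] - 2*E[X] + 1
E[X] = -1
E[X²] = Var(X) + (E[X])² = 6.25 + 1 = 7.25
E[Y] = 1*7.25 - 2*(-1) + 1 = 10.25

10.25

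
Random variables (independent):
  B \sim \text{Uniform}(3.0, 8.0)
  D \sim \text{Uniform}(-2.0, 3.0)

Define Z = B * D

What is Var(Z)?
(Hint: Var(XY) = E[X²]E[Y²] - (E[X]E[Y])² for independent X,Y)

Var(XY) = E[X²]E[Y²] - (E[X]E[Y])²
E[B] = 5.5, Var(B) = 2.0833333
E[D] = 0.5, Var(D) = 2.0833333
E[B²] = 2.0833333 + 5.5² = 32.333333
E[D²] = 2.0833333 + 0.5² = 2.3333333
Var(Z) = 32.333333*2.3333333 - (5.5*0.5)²
= 75.444444 - 7.5625 = 67.881944

67.881944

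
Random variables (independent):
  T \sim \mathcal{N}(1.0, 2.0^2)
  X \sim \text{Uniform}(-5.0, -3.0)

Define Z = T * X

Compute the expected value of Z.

For independent RVs: E[XY] = E[X]*E[Y]
E[T] = 1
E[X] = -4
E[Z] = 1 * (-4) = -4

-4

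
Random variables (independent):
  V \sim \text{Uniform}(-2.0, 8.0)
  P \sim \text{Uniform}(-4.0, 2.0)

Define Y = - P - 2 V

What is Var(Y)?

For independent RVs: Var(aX + bY) = a²Var(X) + b²Var(Y)
Var(V) = 8.3333333
Var(P) = 3
Var(Y) = (-2)²*8.3333333 + (-1)²*3
= 4*8.3333333 + 1*3 = 36.333333

36.333333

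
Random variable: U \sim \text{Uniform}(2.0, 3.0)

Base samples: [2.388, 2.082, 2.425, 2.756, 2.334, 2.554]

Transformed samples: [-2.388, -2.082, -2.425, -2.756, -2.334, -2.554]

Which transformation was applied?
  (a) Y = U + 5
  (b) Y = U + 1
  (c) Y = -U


Checking option (c) Y = -U:
  U = 2.388 -> Y = -2.388 ✓
  U = 2.082 -> Y = -2.082 ✓
  U = 2.425 -> Y = -2.425 ✓
All samples match this transformation.

(c) -U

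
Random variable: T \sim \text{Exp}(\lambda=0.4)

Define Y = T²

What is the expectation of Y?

Using E[X²] = Var(X) + (E[X])²:
E[T] = 2.5
Var(T) = 1/0.4^2 = 6.25
E[T²] = 6.25 + 2.5² = 6.25 + 6.25 = 12.5

12.5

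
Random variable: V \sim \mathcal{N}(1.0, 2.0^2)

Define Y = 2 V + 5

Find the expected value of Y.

For Y = 2V + 5:
E[Y] = 2 * E[V] + 5
E[V] = 1.0 = 1
E[Y] = 2 * 1 + 5 = 7

7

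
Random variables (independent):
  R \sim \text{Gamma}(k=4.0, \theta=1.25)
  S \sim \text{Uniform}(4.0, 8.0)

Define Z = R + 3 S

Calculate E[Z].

E[Z] = 1*E[R] + 3*E[S]
E[R] = 5
E[S] = 6
E[Z] = 1*5 + 3*6 = 23

23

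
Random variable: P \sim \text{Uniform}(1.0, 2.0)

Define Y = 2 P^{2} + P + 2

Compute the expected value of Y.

E[Y] = 2*E[P²] + 1*E[P] + 2
E[P] = 1.5
E[P²] = Var(P) + (E[P])² = 0.083333333 + 2.25 = 2.3333333
E[Y] = 2*2.3333333 + 1*1.5 + 2 = 8.1666667

8.1666667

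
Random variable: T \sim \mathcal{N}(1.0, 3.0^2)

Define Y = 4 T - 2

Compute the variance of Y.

For Y = aT + b: Var(Y) = a² * Var(T)
Var(T) = 3.0^2 = 9
Var(Y) = 4² * 9 = 16 * 9 = 144

144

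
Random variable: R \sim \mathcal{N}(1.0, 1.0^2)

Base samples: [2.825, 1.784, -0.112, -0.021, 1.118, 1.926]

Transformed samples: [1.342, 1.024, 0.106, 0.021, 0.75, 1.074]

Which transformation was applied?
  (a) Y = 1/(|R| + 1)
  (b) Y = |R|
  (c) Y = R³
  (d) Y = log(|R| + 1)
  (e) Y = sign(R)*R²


Checking option (d) Y = log(|R| + 1):
  R = 2.825 -> Y = 1.342 ✓
  R = 1.784 -> Y = 1.024 ✓
  R = -0.112 -> Y = 0.106 ✓
All samples match this transformation.

(d) log(|R| + 1)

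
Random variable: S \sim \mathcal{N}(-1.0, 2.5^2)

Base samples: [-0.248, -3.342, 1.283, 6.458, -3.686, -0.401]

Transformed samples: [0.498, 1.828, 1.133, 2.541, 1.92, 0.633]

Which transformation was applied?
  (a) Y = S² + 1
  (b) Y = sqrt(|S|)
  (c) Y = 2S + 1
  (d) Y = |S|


Checking option (b) Y = sqrt(|S|):
  S = -0.248 -> Y = 0.498 ✓
  S = -3.342 -> Y = 1.828 ✓
  S = 1.283 -> Y = 1.133 ✓
All samples match this transformation.

(b) sqrt(|S|)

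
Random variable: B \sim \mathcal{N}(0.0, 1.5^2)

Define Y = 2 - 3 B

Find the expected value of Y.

For Y = -3B + 2:
E[Y] = -3 * E[B] + 2
E[B] = 0.0 = 0
E[Y] = -3 * 0 + 2 = 2

2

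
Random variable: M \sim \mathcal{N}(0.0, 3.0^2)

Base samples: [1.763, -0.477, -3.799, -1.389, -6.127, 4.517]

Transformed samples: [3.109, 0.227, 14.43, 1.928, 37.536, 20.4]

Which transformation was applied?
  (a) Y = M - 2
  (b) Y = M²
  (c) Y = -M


Checking option (b) Y = M²:
  M = 1.763 -> Y = 3.109 ✓
  M = -0.477 -> Y = 0.227 ✓
  M = -3.799 -> Y = 14.43 ✓
All samples match this transformation.

(b) M²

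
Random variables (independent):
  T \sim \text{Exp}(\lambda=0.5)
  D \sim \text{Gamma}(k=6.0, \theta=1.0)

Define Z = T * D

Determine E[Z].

For independent RVs: E[XY] = E[X]*E[Y]
E[T] = 2
E[D] = 6
E[Z] = 2 * 6 = 12

12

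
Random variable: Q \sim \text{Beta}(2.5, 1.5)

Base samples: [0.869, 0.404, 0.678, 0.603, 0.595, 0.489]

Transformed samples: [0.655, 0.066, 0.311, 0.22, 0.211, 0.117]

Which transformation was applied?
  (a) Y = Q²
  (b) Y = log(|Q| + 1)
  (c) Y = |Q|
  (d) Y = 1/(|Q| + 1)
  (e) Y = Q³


Checking option (e) Y = Q³:
  Q = 0.869 -> Y = 0.655 ✓
  Q = 0.404 -> Y = 0.066 ✓
  Q = 0.678 -> Y = 0.311 ✓
All samples match this transformation.

(e) Q³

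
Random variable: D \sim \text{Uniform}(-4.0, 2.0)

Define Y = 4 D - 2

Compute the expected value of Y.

For Y = 4D - 2:
E[Y] = 4 * E[D] - 2
E[D] = (-4 + 2)/2 = -1
E[Y] = 4 * (-1) - 2 = -6

-6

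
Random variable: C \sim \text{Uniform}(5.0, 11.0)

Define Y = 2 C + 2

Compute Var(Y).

For Y = aC + b: Var(Y) = a² * Var(C)
Var(C) = (11 - 5)^2/12 = 3
Var(Y) = 2² * 3 = 4 * 3 = 12

12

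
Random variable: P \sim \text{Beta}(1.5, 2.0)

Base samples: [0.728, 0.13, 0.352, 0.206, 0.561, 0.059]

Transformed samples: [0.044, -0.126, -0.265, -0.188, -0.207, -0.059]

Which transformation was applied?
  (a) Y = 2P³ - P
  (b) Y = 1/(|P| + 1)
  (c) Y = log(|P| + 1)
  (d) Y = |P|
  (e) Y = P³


Checking option (a) Y = 2P³ - P:
  P = 0.728 -> Y = 0.044 ✓
  P = 0.13 -> Y = -0.126 ✓
  P = 0.352 -> Y = -0.265 ✓
All samples match this transformation.

(a) 2P³ - P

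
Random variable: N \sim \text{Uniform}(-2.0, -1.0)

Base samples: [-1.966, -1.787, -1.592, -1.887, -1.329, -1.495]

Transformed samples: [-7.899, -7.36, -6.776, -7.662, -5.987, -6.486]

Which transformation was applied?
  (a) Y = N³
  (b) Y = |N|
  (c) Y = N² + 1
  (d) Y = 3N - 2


Checking option (d) Y = 3N - 2:
  N = -1.966 -> Y = -7.899 ✓
  N = -1.787 -> Y = -7.36 ✓
  N = -1.592 -> Y = -6.776 ✓
All samples match this transformation.

(d) 3N - 2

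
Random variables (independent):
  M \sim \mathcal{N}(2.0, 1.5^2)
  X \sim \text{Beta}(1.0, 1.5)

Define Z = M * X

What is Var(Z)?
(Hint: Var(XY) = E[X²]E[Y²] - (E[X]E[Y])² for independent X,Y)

Var(XY) = E[X²]E[Y²] - (E[X]E[Y])²
E[M] = 2, Var(M) = 2.25
E[X] = 0.4, Var(X) = 0.068571429
E[M²] = 2.25 + 2² = 6.25
E[X²] = 0.068571429 + 0.4² = 0.22857143
Var(Z) = 6.25*0.22857143 - (2*0.4)²
= 1.4285714 - 0.64 = 0.78857143

0.78857143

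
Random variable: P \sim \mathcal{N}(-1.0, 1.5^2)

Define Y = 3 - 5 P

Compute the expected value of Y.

For Y = -5P + 3:
E[Y] = -5 * E[P] + 3
E[P] = -1.0 = -1
E[Y] = -5 * (-1) + 3 = 8

8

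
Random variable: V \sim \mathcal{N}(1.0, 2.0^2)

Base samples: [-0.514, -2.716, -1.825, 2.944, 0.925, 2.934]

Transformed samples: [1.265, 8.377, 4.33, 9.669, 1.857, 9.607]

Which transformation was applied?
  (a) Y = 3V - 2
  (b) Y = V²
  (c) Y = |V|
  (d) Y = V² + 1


Checking option (d) Y = V² + 1:
  V = -0.514 -> Y = 1.265 ✓
  V = -2.716 -> Y = 8.377 ✓
  V = -1.825 -> Y = 4.33 ✓
All samples match this transformation.

(d) V² + 1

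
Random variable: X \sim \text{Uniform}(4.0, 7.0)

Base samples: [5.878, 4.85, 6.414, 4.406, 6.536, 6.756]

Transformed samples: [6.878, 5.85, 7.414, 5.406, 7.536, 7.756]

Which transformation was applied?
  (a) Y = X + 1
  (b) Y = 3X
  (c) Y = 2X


Checking option (a) Y = X + 1:
  X = 5.878 -> Y = 6.878 ✓
  X = 4.85 -> Y = 5.85 ✓
  X = 6.414 -> Y = 7.414 ✓
All samples match this transformation.

(a) X + 1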